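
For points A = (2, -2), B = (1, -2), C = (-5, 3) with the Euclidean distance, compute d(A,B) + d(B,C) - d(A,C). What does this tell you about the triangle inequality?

d(A,B) = √(1² + 0²) = √1 = 1, d(B,C) = √(6² + 5²) = √61 ≈ 7.8102, d(A,C) = √(7² + 5²) = √74 ≈ 8.6023.
d(A,B) + d(B,C) - d(A,C) = 1 + 7.8102 - 8.6023 = 8.8102 - 8.6023 = 0.2079 (to 4 decimal places). This is ≥ 0, so the triangle inequality holds for these points.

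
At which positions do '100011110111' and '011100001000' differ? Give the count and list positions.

Differing positions: 1, 2, 3, 4, 5, 6, 7, 8, 9, 10, 11, 12. Hamming distance = 12.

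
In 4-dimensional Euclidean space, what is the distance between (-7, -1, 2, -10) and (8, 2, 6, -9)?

√(Σ(x_i - y_i)²) = √((-7 - 8)² + (-1 - 2)² + (2 - 6)² + (-10 - (-9))²)
= √((-15)² + (-3)² + (-4)² + (-1)²) = √(225 + 9 + 16 + 1) = √251 ≈ 15.843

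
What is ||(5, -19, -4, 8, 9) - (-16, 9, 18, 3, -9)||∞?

max(|x_i - y_i|) = max(|5 - (-16)|, |-19 - 9|, |-4 - 18|, |8 - 3|, |9 - (-9)|) = max(21, 28, 22, 5, 18) = 28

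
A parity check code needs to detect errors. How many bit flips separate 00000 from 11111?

Differing positions: 1, 2, 3, 4, 5. Hamming distance = 5.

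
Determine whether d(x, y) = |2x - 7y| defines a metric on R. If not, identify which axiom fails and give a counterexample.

No. d fails symmetry: d(8, 9) = |2·8 - 7·9| = |-47| = 47, but d(9, 8) = |2·9 - 7·8| = |-38| = 38. Since 47 ≠ 38, d(x,y) ≠ d(y,x) in general.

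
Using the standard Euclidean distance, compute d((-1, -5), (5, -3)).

(Σ|x_i - y_i|^2)^(1/2) = (|-1 - 5|^2 + |-5 - (-3)|^2)^(1/2)
= (6^2 + 2^2)^(1/2) = (36 + 4)^(1/2) = (40)^(1/2) ≈ 6.3246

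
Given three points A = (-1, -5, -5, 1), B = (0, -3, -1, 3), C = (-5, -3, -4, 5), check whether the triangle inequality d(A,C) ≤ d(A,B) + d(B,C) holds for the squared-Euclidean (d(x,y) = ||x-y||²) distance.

d(A,B) = 1² + 2² + 4² + 2² = 25, d(B,C) = 5² + 0² + 3² + 2² = 38, d(A,C) = 4² + 2² + 1² + 4² = 37.
d(A,C) = 37 ≤ 25 + 38 = 63. Triangle inequality is satisfied.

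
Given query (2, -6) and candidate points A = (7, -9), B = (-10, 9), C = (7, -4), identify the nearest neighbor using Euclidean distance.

Distances: d(A) ≈ 5.831, d(B) ≈ 19.2094, d(C) ≈ 5.3852. Nearest: C = (7, -4) with distance 5.3852.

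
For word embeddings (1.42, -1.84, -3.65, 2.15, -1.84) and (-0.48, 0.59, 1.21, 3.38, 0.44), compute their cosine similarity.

With u = (1.42, -1.84, -3.65, 2.15, -1.84), v = (-0.48, 0.59, 1.21, 3.38, 0.44):
u·v = 1.42·(-0.48) + (-1.84)·0.59 + (-3.65)·1.21 + 2.15·3.38 + (-1.84)·0.44 = (-0.6816) + (-1.0856) + (-4.4165) + 7.267 + (-0.8096) = 0.2737.
|u| = √(1.42² + (-1.84)² + (-3.65)² + 2.15² + (-1.84)²) = √(2.0164 + 3.3856 + 13.3225 + 4.6225 + 3.3856) = √26.7326, |v| = √((-0.48)² + 0.59² + 1.21² + 3.38² + 0.44²) = √(0.2304 + 0.3481 + 1.4641 + 11.4244 + 0.1936) = √13.6606.
cos θ = (u·v)/(|u||v|) = 0.2737/(√26.7326·√13.6606) ≈ 0.0143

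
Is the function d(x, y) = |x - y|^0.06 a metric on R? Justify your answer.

Yes. With 0 < p = 0.06 ≤ 1, d(x,y) = |x-y|^0.06 is a metric on R. Non-negativity and symmetry are immediate; |x-y|^0.06 = 0 ⟺ |x-y| = 0 ⟺ x = y. For the triangle inequality, the function t ↦ t^0.06 is subadditive on [0,∞) when p ≤ 1, so |x-z|^0.06 ≤ (|x-y| + |y-z|)^0.06 ≤ |x-y|^0.06 + |y-z|^0.06.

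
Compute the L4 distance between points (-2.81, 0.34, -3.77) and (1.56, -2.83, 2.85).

(Σ|x_i - y_i|^4)^(1/4) = (|-2.81 - 1.56|^4 + |0.34 - (-2.83)|^4 + |-3.77 - 2.85|^4)^(1/4)
= (4.37^4 + 3.17^4 + 6.62^4)^(1/4) ≈ (364.6916 + 100.9804 + 1920.578)^(1/4) = (2386.25)^(1/4) ≈ 6.9892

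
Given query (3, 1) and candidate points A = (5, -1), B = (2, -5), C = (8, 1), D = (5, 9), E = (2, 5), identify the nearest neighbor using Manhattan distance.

Distances: d(A) = 4, d(B) = 7, d(C) = 5, d(D) = 10, d(E) = 5. Nearest: A = (5, -1) with distance 4.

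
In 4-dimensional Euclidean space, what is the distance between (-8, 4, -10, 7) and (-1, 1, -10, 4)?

√(Σ(x_i - y_i)²) = √((-8 - (-1))² + (4 - 1)² + (-10 - (-10))² + (7 - 4)²)
= √((-7)² + 3² + 0² + 3²) = √(49 + 9 + 0 + 9) = √67 ≈ 8.1854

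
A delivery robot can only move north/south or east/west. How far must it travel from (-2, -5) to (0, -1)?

Σ|x_i - y_i| = |-2 - 0| + |-5 - (-1)| = 2 + 4 = 6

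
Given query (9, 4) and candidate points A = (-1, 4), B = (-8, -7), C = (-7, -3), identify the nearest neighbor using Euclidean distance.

Distances: d(A) = 10, d(B) ≈ 20.2485, d(C) ≈ 17.4642. Nearest: A = (-1, 4) with distance 10.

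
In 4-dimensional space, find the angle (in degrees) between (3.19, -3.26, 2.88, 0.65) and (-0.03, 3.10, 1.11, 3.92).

With u = (3.19, -3.26, 2.88, 0.65), v = (-0.03, 3.10, 1.11, 3.92):
u·v = 3.19·(-0.03) + (-3.26)·3.1 + 2.88·1.11 + 0.65·3.92 = (-0.0957) + (-10.106) + 3.1968 + 2.548 = -4.4569.
|u| = √(3.19² + (-3.26)² + 2.88² + 0.65²) = √(10.1761 + 10.6276 + 8.2944 + 0.4225) = √29.5206, |v| = √((-0.03)² + 3.1² + 1.11² + 3.92²) = √(0.0009 + 9.61 + 1.2321 + 15.3664) = √26.2094.
cos θ = (u·v)/(|u||v|) = -4.4569/(√29.5206·√26.2094) ≈ -0.160229
θ = arccos(-0.160229) ≈ 99.22°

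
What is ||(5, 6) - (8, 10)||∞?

max(|x_i - y_i|) = max(|5 - 8|, |6 - 10|) = max(3, 4) = 4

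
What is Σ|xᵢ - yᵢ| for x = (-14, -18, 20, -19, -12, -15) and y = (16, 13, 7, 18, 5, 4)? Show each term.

Σ|x_i - y_i| = |-14 - 16| + |-18 - 13| + |20 - 7| + |-19 - 18| + |-12 - 5| + |-15 - 4| = 30 + 31 + 13 + 37 + 17 + 19 = 147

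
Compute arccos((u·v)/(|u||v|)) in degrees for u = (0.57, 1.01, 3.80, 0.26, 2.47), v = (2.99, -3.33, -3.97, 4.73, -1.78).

With u = (0.57, 1.01, 3.80, 0.26, 2.47), v = (2.99, -3.33, -3.97, 4.73, -1.78):
u·v = 0.57·2.99 + 1.01·(-3.33) + 3.8·(-3.97) + 0.26·4.73 + 2.47·(-1.78) = 1.7043 + (-3.3633) + (-15.086) + 1.2298 + (-4.3966) = -19.9118.
|u| = √(0.57² + 1.01² + 3.8² + 0.26² + 2.47²) = √(0.3249 + 1.0201 + 14.44 + 0.0676 + 6.1009) = √21.9535, |v| = √(2.99² + (-3.33)² + (-3.97)² + 4.73² + (-1.78)²) = √(8.9401 + 11.0889 + 15.7609 + 22.3729 + 3.1684) = √61.3312.
cos θ = (u·v)/(|u||v|) = -19.9118/(√21.9535·√61.3312) ≈ -0.542648
θ = arccos(-0.542648) ≈ 122.86°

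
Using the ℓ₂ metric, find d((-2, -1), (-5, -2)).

√(Σ(x_i - y_i)²) = √((-2 - (-5))² + (-1 - (-2))²)
= √(3² + 1²) = √(9 + 1) = √10 ≈ 3.1623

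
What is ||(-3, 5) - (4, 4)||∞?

max(|x_i - y_i|) = max(|-3 - 4|, |5 - 4|) = max(7, 1) = 7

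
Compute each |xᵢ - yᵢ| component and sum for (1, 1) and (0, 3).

Σ|x_i - y_i| = |1 - 0| + |1 - 3| = 1 + 2 = 3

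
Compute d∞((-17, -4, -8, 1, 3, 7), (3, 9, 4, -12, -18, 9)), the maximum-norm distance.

max(|x_i - y_i|) = max(|-17 - 3|, |-4 - 9|, |-8 - 4|, |1 - (-12)|, |3 - (-18)|, |7 - 9|) = max(20, 13, 12, 13, 21, 2) = 21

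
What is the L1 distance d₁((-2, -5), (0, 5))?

Σ|x_i - y_i| = |-2 - 0| + |-5 - 5| = 2 + 10 = 12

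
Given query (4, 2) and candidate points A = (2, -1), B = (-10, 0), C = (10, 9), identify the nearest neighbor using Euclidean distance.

Distances: d(A) ≈ 3.6056, d(B) ≈ 14.1421, d(C) ≈ 9.2195. Nearest: A = (2, -1) with distance 3.6056.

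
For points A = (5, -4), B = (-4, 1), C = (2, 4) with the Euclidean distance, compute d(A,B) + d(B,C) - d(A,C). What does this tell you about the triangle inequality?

d(A,B) = √(9² + 5²) = √106 ≈ 10.2956, d(B,C) = √(6² + 3²) = √45 ≈ 6.7082, d(A,C) = √(3² + 8²) = √73 ≈ 8.544.
d(A,B) + d(B,C) - d(A,C) = 10.2956 + 6.7082 - 8.544 = 17.0038 - 8.544 = 8.4598 (to 4 decimal places). This is ≥ 0, so the triangle inequality holds for these points.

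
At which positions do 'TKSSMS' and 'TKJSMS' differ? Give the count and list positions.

Differing positions: 3. Hamming distance = 1.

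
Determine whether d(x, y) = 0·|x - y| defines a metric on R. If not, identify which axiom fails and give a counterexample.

No. With c = 0, d(x,y) = 0 for all x, y. This fails identity of indiscernibles: d(9, 10) = 0 but 9 ≠ 10.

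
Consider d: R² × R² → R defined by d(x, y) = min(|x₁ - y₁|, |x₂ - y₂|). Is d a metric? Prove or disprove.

No. d fails identity of indiscernibles: take x = (4, 0) and y = (4, 4). Then d(x,y) = min(|4 - 4|, |0 - 4|) = min(0, 4) = 0, yet x ≠ y.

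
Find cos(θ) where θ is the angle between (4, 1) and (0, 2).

With u = (4, 1), v = (0, 2):
u·v = 4·0 + 1·2 = 0 + 2 = 2.
|u| = √(4² + 1²) = √17, |v| = √(0² + 2²) = √4, so |u||v| = √(17·4) = √68.
cos θ = (u·v)/(|u||v|) = 2/√68 ≈ 0.2425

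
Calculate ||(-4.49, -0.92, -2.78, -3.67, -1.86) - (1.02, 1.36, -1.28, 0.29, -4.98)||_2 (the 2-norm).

(Σ|x_i - y_i|^2)^(1/2) = (|-4.49 - 1.02|^2 + |-0.92 - 1.36|^2 + |-2.78 - (-1.28)|^2 + |-3.67 - 0.29|^2 + |-1.86 - (-4.98)|^2)^(1/2)
= (5.51^2 + 2.28^2 + 1.5^2 + 3.96^2 + 3.12^2)^(1/2) = (30.3601 + 5.1984 + 2.25 + 15.6816 + 9.7344)^(1/2) = (63.2245)^(1/2) ≈ 7.9514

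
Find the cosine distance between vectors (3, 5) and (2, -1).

With u = (3, 5), v = (2, -1):
u·v = 3·2 + 5·(-1) = 6 + (-5) = 1.
|u| = √(3² + 5²) = √34, |v| = √(2² + (-1)²) = √5, so |u||v| = √(34·5) = √170.
cos θ = (u·v)/(|u||v|) = 1/√170 ≈ 0.0767
Cosine distance = 1 - cos θ ≈ 1 - 0.0767 = 0.9233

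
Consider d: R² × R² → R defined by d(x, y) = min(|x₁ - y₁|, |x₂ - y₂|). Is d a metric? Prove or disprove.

No. d fails identity of indiscernibles: take x = (2, 0) and y = (2, 8). Then d(x,y) = min(|2 - 2|, |0 - 8|) = min(0, 8) = 0, yet x ≠ y.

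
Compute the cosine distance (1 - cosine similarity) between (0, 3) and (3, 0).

With u = (0, 3), v = (3, 0):
u·v = 0·3 + 3·0 = 0 + 0 = 0.
|u| = √(0² + 3²) = √9, |v| = √(3² + 0²) = √9, so |u||v| = √(9·9) = √81 = 9.
cos θ = (u·v)/(|u||v|) = 0/9 = 0
Cosine distance = 1 - cos θ = 1 - 0 = 1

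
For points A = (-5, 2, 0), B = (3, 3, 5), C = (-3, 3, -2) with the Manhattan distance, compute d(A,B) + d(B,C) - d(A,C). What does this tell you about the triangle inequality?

d(A,B) = 8 + 1 + 5 = 14, d(B,C) = 6 + 0 + 7 = 13, d(A,C) = 2 + 1 + 2 = 5.
d(A,B) + d(B,C) - d(A,C) = 14 + 13 - 5 = 27 - 5 = 22. This is ≥ 0, so the triangle inequality holds for these points.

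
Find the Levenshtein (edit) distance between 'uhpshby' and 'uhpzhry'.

Let D[i][j] be the edit distance between the first i characters of 'uhpshby' and the first j characters of 'uhpzhry', with D[i][0] = i, D[0][j] = j, and D[i][j] = D[i-1][j-1] if the characters match, else 1 + min(D[i-1][j], D[i][j-1], D[i-1][j-1]). Filling the table (rows: prefixes of 'uhpshby', columns: prefixes of 'uhpzhry'):
     ε  u  h  p  z  h  r  y
  ε  0  1  2  3  4  5  6  7
  u  1  0  1  2  3  4  5  6
  h  2  1  0  1  2  3  4  5
  p  3  2  1  0  1  2  3  4
  s  4  3  2  1  1  2  3  4
  h  5  4  3  2  2  1  2  3
  b  6  5  4  3  3  2  2  3
  y  7  6  5  4  4  3  3  2
The bottom-right entry gives D[7][7] = 2, so no sequence of fewer than 2 edits works. Backtracking through the table gives one optimal edit sequence (2 edits):
  uhpshby → uhpzhby (sub s→z @4)
  uhpzhby → uhpzhry (sub b→r @6)
Edit distance = 2.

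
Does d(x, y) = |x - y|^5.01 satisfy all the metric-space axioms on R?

No. d(x,y) = |x-y|^5.01 fails the triangle inequality since p = 5.01 > 1. Counterexample: x = -5, y = 2, z = 3. d(x,z) = |-5 - 3|^5.01 = 8^5.01 ≈ 33456.5253, but d(x,y) + d(y,z) = 7^5.01 + 1^5.01 ≈ 17137.2519 + 1 = 17138.2519. Since 33456.5253 > 17138.2519, the triangle inequality is violated.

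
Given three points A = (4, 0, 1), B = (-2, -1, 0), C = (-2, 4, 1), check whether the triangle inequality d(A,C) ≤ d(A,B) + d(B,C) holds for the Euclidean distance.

d(A,B) = √(6² + 1² + 1²) = √38 ≈ 6.1644, d(B,C) = √(0² + 5² + 1²) = √26 ≈ 5.099, d(A,C) = √(6² + 4² + 0²) = √52 ≈ 7.2111.
d(A,C) ≈ 7.2111 ≤ 6.1644 + 5.099 = 11.2634. Triangle inequality is satisfied.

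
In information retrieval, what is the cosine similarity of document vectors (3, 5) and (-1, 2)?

With u = (3, 5), v = (-1, 2):
u·v = 3·(-1) + 5·2 = (-3) + 10 = 7.
|u| = √(3² + 5²) = √34, |v| = √((-1)² + 2²) = √5, so |u||v| = √(34·5) = √170.
cos θ = (u·v)/(|u||v|) = 7/√170 ≈ 0.5369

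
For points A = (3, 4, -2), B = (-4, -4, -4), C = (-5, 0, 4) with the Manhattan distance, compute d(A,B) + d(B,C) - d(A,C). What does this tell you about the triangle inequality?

d(A,B) = 7 + 8 + 2 = 17, d(B,C) = 1 + 4 + 8 = 13, d(A,C) = 8 + 4 + 6 = 18.
d(A,B) + d(B,C) - d(A,C) = 17 + 13 - 18 = 30 - 18 = 12. This is ≥ 0, so the triangle inequality holds for these points.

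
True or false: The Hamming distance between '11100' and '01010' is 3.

Differing positions: 1, 3, 4. Hamming distance = 3, so the claim is true.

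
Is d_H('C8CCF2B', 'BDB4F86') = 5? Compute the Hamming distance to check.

Differing positions: 1, 2, 3, 4, 6, 7. Hamming distance = 6, so the claim that d_H = 5 is false.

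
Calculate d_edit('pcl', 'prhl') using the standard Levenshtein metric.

Let D[i][j] be the edit distance between the first i characters of 'pcl' and the first j characters of 'prhl', with D[i][0] = i, D[0][j] = j, and D[i][j] = D[i-1][j-1] if the characters match, else 1 + min(D[i-1][j], D[i][j-1], D[i-1][j-1]). Filling the table (rows: prefixes of 'pcl', columns: prefixes of 'prhl'):
     ε  p  r  h  l
  ε  0  1  2  3  4
  p  1  0  1  2  3
  c  2  1  1  2  3
  l  3  2  2  2  2
The bottom-right entry gives D[3][4] = 2, so no sequence of fewer than 2 edits works. Backtracking through the table gives one optimal edit sequence (2 edits):
  pcl → prcl (ins r @2)
  prcl → prhl (sub c→h @3)
Edit distance = 2.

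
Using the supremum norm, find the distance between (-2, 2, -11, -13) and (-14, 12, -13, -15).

max(|x_i - y_i|) = max(|-2 - (-14)|, |2 - 12|, |-11 - (-13)|, |-13 - (-15)|) = max(12, 10, 2, 2) = 12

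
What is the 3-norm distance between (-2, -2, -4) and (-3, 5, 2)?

(Σ|x_i - y_i|^3)^(1/3) = (|-2 - (-3)|^3 + |-2 - 5|^3 + |-4 - 2|^3)^(1/3)
= (1^3 + 7^3 + 6^3)^(1/3) = (1 + 343 + 216)^(1/3) = (560)^(1/3) ≈ 8.2426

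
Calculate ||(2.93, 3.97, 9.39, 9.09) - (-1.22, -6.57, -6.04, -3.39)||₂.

√(Σ(x_i - y_i)²) = √((2.93 - (-1.22))² + (3.97 - (-6.57))² + (9.39 - (-6.04))² + (9.09 - (-3.39))²)
= √(4.15² + 10.54² + 15.43² + 12.48²) = √(17.2225 + 111.0916 + 238.0849 + 155.7504) = √522.1494 ≈ 22.8506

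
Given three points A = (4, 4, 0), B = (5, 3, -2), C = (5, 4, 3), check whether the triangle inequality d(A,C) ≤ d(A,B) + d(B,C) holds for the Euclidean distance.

d(A,B) = √(1² + 1² + 2²) = √6 ≈ 2.4495, d(B,C) = √(0² + 1² + 5²) = √26 ≈ 5.099, d(A,C) = √(1² + 0² + 3²) = √10 ≈ 3.1623.
d(A,C) ≈ 3.1623 ≤ 2.4495 + 5.099 = 7.5485. Triangle inequality is satisfied.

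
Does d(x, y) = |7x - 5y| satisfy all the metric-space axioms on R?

No. d fails symmetry: d(4, 5) = |7·4 - 5·5| = |3| = 3, but d(5, 4) = |7·5 - 5·4| = |15| = 15. Since 3 ≠ 15, d(x,y) ≠ d(y,x) in general.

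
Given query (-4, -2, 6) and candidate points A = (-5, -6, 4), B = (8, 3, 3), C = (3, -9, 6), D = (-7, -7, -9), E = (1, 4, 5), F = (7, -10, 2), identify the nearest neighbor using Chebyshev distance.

Distances: d(A) = 4, d(B) = 12, d(C) = 7, d(D) = 15, d(E) = 6, d(F) = 11. Nearest: A = (-5, -6, 4) with distance 4.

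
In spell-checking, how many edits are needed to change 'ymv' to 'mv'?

Let D[i][j] be the edit distance between the first i characters of 'ymv' and the first j characters of 'mv', with D[i][0] = i, D[0][j] = j, and D[i][j] = D[i-1][j-1] if the characters match, else 1 + min(D[i-1][j], D[i][j-1], D[i-1][j-1]). Filling the table (rows: prefixes of 'ymv', columns: prefixes of 'mv'):
     ε  m  v
  ε  0  1  2
  y  1  1  2
  m  2  1  2
  v  3  2  1
The bottom-right entry gives D[3][2] = 1, so no sequence of fewer than 1 edit works. Backtracking through the table gives one optimal edit sequence (1 edit):
  ymv → mv (del y @1)
Edit distance = 1.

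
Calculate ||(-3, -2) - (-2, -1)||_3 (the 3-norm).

(Σ|x_i - y_i|^3)^(1/3) = (|-3 - (-2)|^3 + |-2 - (-1)|^3)^(1/3)
= (1^3 + 1^3)^(1/3) = (1 + 1)^(1/3) = (2)^(1/3) ≈ 1.2599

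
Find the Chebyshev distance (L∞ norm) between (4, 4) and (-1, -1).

max(|x_i - y_i|) = max(|4 - (-1)|, |4 - (-1)|) = max(5, 5) = 5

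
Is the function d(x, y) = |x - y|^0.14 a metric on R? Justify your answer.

Yes. With 0 < p = 0.14 ≤ 1, d(x,y) = |x-y|^0.14 is a metric on R. Non-negativity and symmetry are immediate; |x-y|^0.14 = 0 ⟺ |x-y| = 0 ⟺ x = y. For the triangle inequality, the function t ↦ t^0.14 is subadditive on [0,∞) when p ≤ 1, so |x-z|^0.14 ≤ (|x-y| + |y-z|)^0.14 ≤ |x-y|^0.14 + |y-z|^0.14.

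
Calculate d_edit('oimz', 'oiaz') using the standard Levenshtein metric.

Let D[i][j] be the edit distance between the first i characters of 'oimz' and the first j characters of 'oiaz', with D[i][0] = i, D[0][j] = j, and D[i][j] = D[i-1][j-1] if the characters match, else 1 + min(D[i-1][j], D[i][j-1], D[i-1][j-1]). Filling the table (rows: prefixes of 'oimz', columns: prefixes of 'oiaz'):
     ε  o  i  a  z
  ε  0  1  2  3  4
  o  1  0  1  2  3
  i  2  1  0  1  2
  m  3  2  1  1  2
  z  4  3  2  2  1
The bottom-right entry gives D[4][4] = 1, so no sequence of fewer than 1 edit works. Backtracking through the table gives one optimal edit sequence (1 edit):
  oimz → oiaz (sub m→a @3)
Edit distance = 1.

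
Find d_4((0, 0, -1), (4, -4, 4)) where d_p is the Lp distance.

(Σ|x_i - y_i|^4)^(1/4) = (|0 - 4|^4 + |0 - (-4)|^4 + |-1 - 4|^4)^(1/4)
= (4^4 + 4^4 + 5^4)^(1/4) = (256 + 256 + 625)^(1/4) = (1137)^(1/4) ≈ 5.8068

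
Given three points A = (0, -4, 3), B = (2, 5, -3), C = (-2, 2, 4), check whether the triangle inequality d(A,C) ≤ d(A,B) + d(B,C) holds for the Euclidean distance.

d(A,B) = √(2² + 9² + 6²) = √121 = 11, d(B,C) = √(4² + 3² + 7²) = √74 ≈ 8.6023, d(A,C) = √(2² + 6² + 1²) = √41 ≈ 6.4031.
d(A,C) ≈ 6.4031 ≤ 11 + 8.6023 = 19.6023. Triangle inequality is satisfied.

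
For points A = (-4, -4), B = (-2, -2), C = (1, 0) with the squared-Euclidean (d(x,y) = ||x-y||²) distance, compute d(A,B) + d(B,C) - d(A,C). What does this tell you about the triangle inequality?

d(A,B) = 2² + 2² = 8, d(B,C) = 3² + 2² = 13, d(A,C) = 5² + 4² = 41.
d(A,B) + d(B,C) - d(A,C) = 8 + 13 - 41 = 21 - 41 = -20. This is < 0, so the triangle inequality FAILS for these points (squared-Euclidean is not a metric).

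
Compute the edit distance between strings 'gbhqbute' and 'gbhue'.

Let D[i][j] be the edit distance between the first i characters of 'gbhqbute' and the first j characters of 'gbhue', with D[i][0] = i, D[0][j] = j, and D[i][j] = D[i-1][j-1] if the characters match, else 1 + min(D[i-1][j], D[i][j-1], D[i-1][j-1]). Filling the table (rows: prefixes of 'gbhqbute', columns: prefixes of 'gbhue'):
     ε  g  b  h  u  e
  ε  0  1  2  3  4  5
  g  1  0  1  2  3  4
  b  2  1  0  1  2  3
  h  3  2  1  0  1  2
  q  4  3  2  1  1  2
  b  5  4  3  2  2  2
  u  6  5  4  3  2  3
  t  7  6  5  4  3  3
  e  8  7  6  5  4  3
The bottom-right entry gives D[8][5] = 3, so no sequence of fewer than 3 edits works. Backtracking through the table gives one optimal edit sequence (3 edits):
  gbhqbute → gbhbute (del q @4)
  gbhbute → gbhute (del b @4)
  gbhute → gbhue (del t @5)
Edit distance = 3.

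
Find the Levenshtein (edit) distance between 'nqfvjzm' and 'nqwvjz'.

Let D[i][j] be the edit distance between the first i characters of 'nqfvjzm' and the first j characters of 'nqwvjz', with D[i][0] = i, D[0][j] = j, and D[i][j] = D[i-1][j-1] if the characters match, else 1 + min(D[i-1][j], D[i][j-1], D[i-1][j-1]). Filling the table (rows: prefixes of 'nqfvjzm', columns: prefixes of 'nqwvjz'):
     ε  n  q  w  v  j  z
  ε  0  1  2  3  4  5  6
  n  1  0  1  2  3  4  5
  q  2  1  0  1  2  3  4
  f  3  2  1  1  2  3  4
  v  4  3  2  2  1  2  3
  j  5  4  3  3  2  1  2
  z  6  5  4  4  3  2  1
  m  7  6  5  5  4  3  2
The bottom-right entry gives D[7][6] = 2, so no sequence of fewer than 2 edits works. Backtracking through the table gives one optimal edit sequence (2 edits):
  nqfvjzm → nqwvjzm (sub f→w @3)
  nqwvjzm → nqwvjz (del m @7)
Edit distance = 2.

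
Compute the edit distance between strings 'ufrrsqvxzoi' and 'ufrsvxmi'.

Let D[i][j] be the edit distance between the first i characters of 'ufrrsqvxzoi' and the first j characters of 'ufrsvxmi', with D[i][0] = i, D[0][j] = j, and D[i][j] = D[i-1][j-1] if the characters match, else 1 + min(D[i-1][j], D[i][j-1], D[i-1][j-1]). Filling the table (rows: prefixes of 'ufrrsqvxzoi', columns: prefixes of 'ufrsvxmi'):
     ε  u  f  r  s  v  x  m  i
  ε  0  1  2  3  4  5  6  7  8
  u  1  0  1  2  3  4  5  6  7
  f  2  1  0  1  2  3  4  5  6
  r  3  2  1  0  1  2  3  4  5
  r  4  3  2  1  1  2  3  4  5
  s  5  4  3  2  1  2  3  4  5
  q  6  5  4  3  2  2  3  4  5
  v  7  6  5  4  3  2  3  4  5
  x  8  7  6  5  4  3  2  3  4
  z  9  8  7  6  5  4  3  3  4
  o 10  9  8  7  6  5  4  4  4
  i 11 10  9  8  7  6  5  5  4
The bottom-right entry gives D[11][8] = 4, so no sequence of fewer than 4 edits works. Backtracking through the table gives one optimal edit sequence (4 edits):
  ufrrsqvxzoi → ufrsqvxzoi (del r @3)
  ufrsqvxzoi → ufrsvxzoi (del q @5)
  ufrsvxzoi → ufrsvxoi (del z @7)
  ufrsvxoi → ufrsvxmi (sub o→m @7)
Edit distance = 4.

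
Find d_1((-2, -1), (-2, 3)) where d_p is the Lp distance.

Σ|x_i - y_i| = |-2 - (-2)| + |-1 - 3| = 0 + 4 = 4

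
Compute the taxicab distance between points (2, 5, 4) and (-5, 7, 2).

Σ|x_i - y_i| = |2 - (-5)| + |5 - 7| + |4 - 2| = 7 + 2 + 2 = 11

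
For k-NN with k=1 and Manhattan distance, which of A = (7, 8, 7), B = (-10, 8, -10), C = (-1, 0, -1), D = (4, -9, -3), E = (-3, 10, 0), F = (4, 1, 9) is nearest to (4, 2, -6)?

Distances: d(A) = 22, d(B) = 24, d(C) = 12, d(D) = 14, d(E) = 21, d(F) = 16. Nearest: C = (-1, 0, -1) with distance 12.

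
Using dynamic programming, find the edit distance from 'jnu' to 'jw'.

Let D[i][j] be the edit distance between the first i characters of 'jnu' and the first j characters of 'jw', with D[i][0] = i, D[0][j] = j, and D[i][j] = D[i-1][j-1] if the characters match, else 1 + min(D[i-1][j], D[i][j-1], D[i-1][j-1]). Filling the table (rows: prefixes of 'jnu', columns: prefixes of 'jw'):
     ε  j  w
  ε  0  1  2
  j  1  0  1
  n  2  1  1
  u  3  2  2
The bottom-right entry gives D[3][2] = 2, so no sequence of fewer than 2 edits works. Backtracking through the table gives one optimal edit sequence (2 edits):
  jnu → ju (del n @2)
  ju → jw (sub u→w @2)
Edit distance = 2.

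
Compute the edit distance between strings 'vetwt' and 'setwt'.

Let D[i][j] be the edit distance between the first i characters of 'vetwt' and the first j characters of 'setwt', with D[i][0] = i, D[0][j] = j, and D[i][j] = D[i-1][j-1] if the characters match, else 1 + min(D[i-1][j], D[i][j-1], D[i-1][j-1]). Filling the table (rows: prefixes of 'vetwt', columns: prefixes of 'setwt'):
     ε  s  e  t  w  t
  ε  0  1  2  3  4  5
  v  1  1  2  3  4  5
  e  2  2  1  2  3  4
  t  3  3  2  1  2  3
  w  4  4  3  2  1  2
  t  5  5  4  3  2  1
The bottom-right entry gives D[5][5] = 1, so no sequence of fewer than 1 edit works. Backtracking through the table gives one optimal edit sequence (1 edit):
  vetwt → setwt (sub v→s @1)
Edit distance = 1.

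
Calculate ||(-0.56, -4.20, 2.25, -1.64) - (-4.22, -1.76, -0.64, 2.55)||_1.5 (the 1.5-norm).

(Σ|x_i - y_i|^1.5)^(1/1.5) = (|-0.56 - (-4.22)|^1.5 + |-4.2 - (-1.76)|^1.5 + |2.25 - (-0.64)|^1.5 + |-1.64 - 2.55|^1.5)^(1/1.5)
= (3.66^1.5 + 2.44^1.5 + 2.89^1.5 + 4.19^1.5)^(1/1.5) ≈ (7.002 + 3.8114 + 4.913 + 8.5767)^(1/1.5) = (24.3031)^(1/1.5) ≈ 8.3902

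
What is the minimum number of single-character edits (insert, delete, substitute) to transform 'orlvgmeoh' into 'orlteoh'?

Let D[i][j] be the edit distance between the first i characters of 'orlvgmeoh' and the first j characters of 'orlteoh', with D[i][0] = i, D[0][j] = j, and D[i][j] = D[i-1][j-1] if the characters match, else 1 + min(D[i-1][j], D[i][j-1], D[i-1][j-1]). Filling the table (rows: prefixes of 'orlvgmeoh', columns: prefixes of 'orlteoh'):
     ε  o  r  l  t  e  o  h
  ε  0  1  2  3  4  5  6  7
  o  1  0  1  2  3  4  5  6
  r  2  1  0  1  2  3  4  5
  l  3  2  1  0  1  2  3  4
  v  4  3  2  1  1  2  3  4
  g  5  4  3  2  2  2  3  4
  m  6  5  4  3  3  3  3  4
  e  7  6  5  4  4  3  4  4
  o  8  7  6  5  5  4  3  4
  h  9  8  7  6  6  5  4  3
The bottom-right entry gives D[9][7] = 3, so no sequence of fewer than 3 edits works. Backtracking through the table gives one optimal edit sequence (3 edits):
  orlvgmeoh → orlgmeoh (del v @4)
  orlgmeoh → orlmeoh (del g @4)
  orlmeoh → orlteoh (sub m→t @4)
Edit distance = 3.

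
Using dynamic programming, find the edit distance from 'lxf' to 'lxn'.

Let D[i][j] be the edit distance between the first i characters of 'lxf' and the first j characters of 'lxn', with D[i][0] = i, D[0][j] = j, and D[i][j] = D[i-1][j-1] if the characters match, else 1 + min(D[i-1][j], D[i][j-1], D[i-1][j-1]). Filling the table (rows: prefixes of 'lxf', columns: prefixes of 'lxn'):
     ε  l  x  n
  ε  0  1  2  3
  l  1  0  1  2
  x  2  1  0  1
  f  3  2  1  1
The bottom-right entry gives D[3][3] = 1, so no sequence of fewer than 1 edit works. Backtracking through the table gives one optimal edit sequence (1 edit):
  lxf → lxn (sub f→n @3)
Edit distance = 1.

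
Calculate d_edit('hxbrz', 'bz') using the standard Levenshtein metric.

Let D[i][j] be the edit distance between the first i characters of 'hxbrz' and the first j characters of 'bz', with D[i][0] = i, D[0][j] = j, and D[i][j] = D[i-1][j-1] if the characters match, else 1 + min(D[i-1][j], D[i][j-1], D[i-1][j-1]). Filling the table (rows: prefixes of 'hxbrz', columns: prefixes of 'bz'):
     ε  b  z
  ε  0  1  2
  h  1  1  2
  x  2  2  2
  b  3  2  3
  r  4  3  3
  z  5  4  3
The bottom-right entry gives D[5][2] = 3, so no sequence of fewer than 3 edits works. Backtracking through the table gives one optimal edit sequence (3 edits):
  hxbrz → xbrz (del h @1)
  xbrz → brz (del x @1)
  brz → bz (del r @2)
Edit distance = 3.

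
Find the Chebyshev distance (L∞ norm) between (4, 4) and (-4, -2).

max(|x_i - y_i|) = max(|4 - (-4)|, |4 - (-2)|) = max(8, 6) = 8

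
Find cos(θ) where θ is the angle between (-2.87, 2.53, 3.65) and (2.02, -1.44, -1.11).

With u = (-2.87, 2.53, 3.65), v = (2.02, -1.44, -1.11):
u·v = (-2.87)·2.02 + 2.53·(-1.44) + 3.65·(-1.11) = (-5.7974) + (-3.6432) + (-4.0515) = -13.4921.
|u| = √((-2.87)² + 2.53² + 3.65²) = √(8.2369 + 6.4009 + 13.3225) = √27.9603, |v| = √(2.02² + (-1.44)² + (-1.11)²) = √(4.0804 + 2.0736 + 1.2321) = √7.3861.
cos θ = (u·v)/(|u||v|) = -13.4921/(√27.9603·√7.3861) ≈ -0.9389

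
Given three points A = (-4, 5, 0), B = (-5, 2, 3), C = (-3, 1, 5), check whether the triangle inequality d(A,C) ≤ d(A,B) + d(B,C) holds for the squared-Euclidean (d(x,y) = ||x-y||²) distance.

d(A,B) = 1² + 3² + 3² = 19, d(B,C) = 2² + 1² + 2² = 9, d(A,C) = 1² + 4² + 5² = 42.
d(A,C) = 42 > 19 + 9 = 28. Triangle inequality is VIOLATED. (Squared-Euclidean is not a metric — this is a counterexample.)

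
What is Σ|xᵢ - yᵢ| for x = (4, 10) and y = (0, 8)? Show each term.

Σ|x_i - y_i| = |4 - 0| + |10 - 8| = 4 + 2 = 6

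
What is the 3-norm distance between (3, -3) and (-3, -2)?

(Σ|x_i - y_i|^3)^(1/3) = (|3 - (-3)|^3 + |-3 - (-2)|^3)^(1/3)
= (6^3 + 1^3)^(1/3) = (216 + 1)^(1/3) = (217)^(1/3) ≈ 6.0092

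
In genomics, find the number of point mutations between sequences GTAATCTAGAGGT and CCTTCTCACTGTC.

Differing positions: 1, 2, 3, 4, 5, 6, 7, 9, 10, 12, 13. Hamming distance = 11.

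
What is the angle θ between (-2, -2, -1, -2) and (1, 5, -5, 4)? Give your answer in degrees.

With u = (-2, -2, -1, -2), v = (1, 5, -5, 4):
u·v = (-2)·1 + (-2)·5 + (-1)·(-5) + (-2)·4 = (-2) + (-10) + 5 + (-8) = -15.
|u| = √((-2)² + (-2)² + (-1)² + (-2)²) = √13, |v| = √(1² + 5² + (-5)² + 4²) = √67, so |u||v| = √(13·67) = √871.
cos θ = (u·v)/(|u||v|) = -15/√871 ≈ -0.508256
θ = arccos(-0.508256) ≈ 120.55°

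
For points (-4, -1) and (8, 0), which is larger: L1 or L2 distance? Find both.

L1 = |-4 - 8| + |-1 - 0| = 12 + 1 = 13
L2 = √(12² + 1²) = √145 ≈ 12.0416
L1 ≥ L2 always (equality iff movement is along one axis); L1 > L2 here.
Ratio L1/L2 = 13/√145 ≈ 1.0796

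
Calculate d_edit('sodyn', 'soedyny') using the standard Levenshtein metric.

Let D[i][j] be the edit distance between the first i characters of 'sodyn' and the first j characters of 'soedyny', with D[i][0] = i, D[0][j] = j, and D[i][j] = D[i-1][j-1] if the characters match, else 1 + min(D[i-1][j], D[i][j-1], D[i-1][j-1]). Filling the table (rows: prefixes of 'sodyn', columns: prefixes of 'soedyny'):
     ε  s  o  e  d  y  n  y
  ε  0  1  2  3  4  5  6  7
  s  1  0  1  2  3  4  5  6
  o  2  1  0  1  2  3  4  5
  d  3  2  1  1  1  2  3  4
  y  4  3  2  2  2  1  2  3
  n  5  4  3  3  3  2  1  2
The bottom-right entry gives D[5][7] = 2, so no sequence of fewer than 2 edits works. Backtracking through the table gives one optimal edit sequence (2 edits):
  sodyn → soedyn (ins e @3)
  soedyn → soedyny (ins y @7)
Edit distance = 2.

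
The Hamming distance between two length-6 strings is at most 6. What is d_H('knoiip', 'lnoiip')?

Differing positions: 1. Hamming distance = 1. The maximum possible Hamming distance for length-6 strings is 6, so d_H/6 = 1/6 ≈ 0.1667.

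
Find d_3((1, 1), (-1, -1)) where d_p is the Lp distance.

(Σ|x_i - y_i|^3)^(1/3) = (|1 - (-1)|^3 + |1 - (-1)|^3)^(1/3)
= (2^3 + 2^3)^(1/3) = (8 + 8)^(1/3) = (16)^(1/3) ≈ 2.5198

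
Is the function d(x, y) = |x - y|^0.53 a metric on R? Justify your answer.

Yes. With 0 < p = 0.53 ≤ 1, d(x,y) = |x-y|^0.53 is a metric on R. Non-negativity and symmetry are immediate; |x-y|^0.53 = 0 ⟺ |x-y| = 0 ⟺ x = y. For the triangle inequality, the function t ↦ t^0.53 is subadditive on [0,∞) when p ≤ 1, so |x-z|^0.53 ≤ (|x-y| + |y-z|)^0.53 ≤ |x-y|^0.53 + |y-z|^0.53.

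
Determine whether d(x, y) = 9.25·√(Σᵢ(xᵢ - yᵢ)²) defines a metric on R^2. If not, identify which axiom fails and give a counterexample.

Yes. The L2 (Euclidean) norm induces a metric on R^2, and multiplying a metric by a positive constant 9.25 > 0 preserves all four axioms: non-negativity (9.25·||x-y|| ≥ 0), identity (9.25·||x-y|| = 0 ⟺ ||x-y|| = 0 ⟺ x = y), symmetry (||x-y|| = ||y-x||), and the triangle inequality (9.25·||x-z|| ≤ 9.25·||x-y|| + 9.25·||y-z||). So d is a metric.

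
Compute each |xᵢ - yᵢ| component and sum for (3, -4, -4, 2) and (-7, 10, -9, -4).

Σ|x_i - y_i| = |3 - (-7)| + |-4 - 10| + |-4 - (-9)| + |2 - (-4)| = 10 + 14 + 5 + 6 = 35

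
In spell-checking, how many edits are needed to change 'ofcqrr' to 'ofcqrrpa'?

Let D[i][j] be the edit distance between the first i characters of 'ofcqrr' and the first j characters of 'ofcqrrpa', with D[i][0] = i, D[0][j] = j, and D[i][j] = D[i-1][j-1] if the characters match, else 1 + min(D[i-1][j], D[i][j-1], D[i-1][j-1]). Filling the table (rows: prefixes of 'ofcqrr', columns: prefixes of 'ofcqrrpa'):
     ε  o  f  c  q  r  r  p  a
  ε  0  1  2  3  4  5  6  7  8
  o  1  0  1  2  3  4  5  6  7
  f  2  1  0  1  2  3  4  5  6
  c  3  2  1  0  1  2  3  4  5
  q  4  3  2  1  0  1  2  3  4
  r  5  4  3  2  1  0  1  2  3
  r  6  5  4  3  2  1  0  1  2
The bottom-right entry gives D[6][8] = 2, so no sequence of fewer than 2 edits works. Backtracking through the table gives one optimal edit sequence (2 edits):
  ofcqrr → ofcqrrp (ins p @7)
  ofcqrrp → ofcqrrpa (ins a @8)
Edit distance = 2.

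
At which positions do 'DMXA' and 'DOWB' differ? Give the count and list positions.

Differing positions: 2, 3, 4. Hamming distance = 3.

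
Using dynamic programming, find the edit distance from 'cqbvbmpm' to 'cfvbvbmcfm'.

Let D[i][j] be the edit distance between the first i characters of 'cqbvbmpm' and the first j characters of 'cfvbvbmcfm', with D[i][0] = i, D[0][j] = j, and D[i][j] = D[i-1][j-1] if the characters match, else 1 + min(D[i-1][j], D[i][j-1], D[i-1][j-1]). Filling the table (rows: prefixes of 'cqbvbmpm', columns: prefixes of 'cfvbvbmcfm'):
     ε  c  f  v  b  v  b  m  c  f  m
  ε  0  1  2  3  4  5  6  7  8  9 10
  c  1  0  1  2  3  4  5  6  7  8  9
  q  2  1  1  2  3  4  5  6  7  8  9
  b  3  2  2  2  2  3  4  5  6  7  8
  v  4  3  3  2  3  2  3  4  5  6  7
  b  5  4  4  3  2  3  2  3  4  5  6
  m  6  5  5  4  3  3  3  2  3  4  5
  p  7  6  6  5  4  4  4  3  3  4  5
  m  8  7  7  6  5  5  5  4  4  4  4
The bottom-right entry gives D[8][10] = 4, so no sequence of fewer than 4 edits works. Backtracking through the table gives one optimal edit sequence (4 edits):
  cqbvbmpm → cfqbvbmpm (ins f @2)
  cfqbvbmpm → cfvbvbmpm (sub q→v @3)
  cfvbvbmpm → cfvbvbmcpm (ins c @8)
  cfvbvbmcpm → cfvbvbmcfm (sub p→f @9)
Edit distance = 4.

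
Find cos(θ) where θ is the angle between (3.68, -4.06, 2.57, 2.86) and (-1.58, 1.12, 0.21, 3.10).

With u = (3.68, -4.06, 2.57, 2.86), v = (-1.58, 1.12, 0.21, 3.10):
u·v = 3.68·(-1.58) + (-4.06)·1.12 + 2.57·0.21 + 2.86·3.1 = (-5.8144) + (-4.5472) + 0.5397 + 8.866 = -0.9559.
|u| = √(3.68² + (-4.06)² + 2.57² + 2.86²) = √(13.5424 + 16.4836 + 6.6049 + 8.1796) = √44.8105, |v| = √((-1.58)² + 1.12² + 0.21² + 3.1²) = √(2.4964 + 1.2544 + 0.0441 + 9.61) = √13.4049.
cos θ = (u·v)/(|u||v|) = -0.9559/(√44.8105·√13.4049) ≈ -0.039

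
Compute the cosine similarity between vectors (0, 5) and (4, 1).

With u = (0, 5), v = (4, 1):
u·v = 0·4 + 5·1 = 0 + 5 = 5.
|u| = √(0² + 5²) = √25, |v| = √(4² + 1²) = √17, so |u||v| = √(25·17) = √425.
cos θ = (u·v)/(|u||v|) = 5/√425 ≈ 0.2425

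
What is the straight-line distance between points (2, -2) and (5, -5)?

√(Σ(x_i - y_i)²) = √((2 - 5)² + (-2 - (-5))²)
= √((-3)² + 3²) = √(9 + 9) = √18 ≈ 4.2426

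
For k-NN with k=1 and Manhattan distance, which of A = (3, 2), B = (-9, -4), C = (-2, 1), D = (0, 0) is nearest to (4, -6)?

Distances: d(A) = 9, d(B) = 15, d(C) = 13, d(D) = 10. Nearest: A = (3, 2) with distance 9.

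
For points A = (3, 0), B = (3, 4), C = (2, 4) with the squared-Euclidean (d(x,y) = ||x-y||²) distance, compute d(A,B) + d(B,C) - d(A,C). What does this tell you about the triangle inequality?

d(A,B) = 0² + 4² = 16, d(B,C) = 1² + 0² = 1, d(A,C) = 1² + 4² = 17.
d(A,B) + d(B,C) - d(A,C) = 16 + 1 - 17 = 17 - 17 = 0. This is ≥ 0, so the triangle inequality holds for these points.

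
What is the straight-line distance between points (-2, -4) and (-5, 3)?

√(Σ(x_i - y_i)²) = √((-2 - (-5))² + (-4 - 3)²)
= √(3² + (-7)²) = √(9 + 49) = √58 ≈ 7.6158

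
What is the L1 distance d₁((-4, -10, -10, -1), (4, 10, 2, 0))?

Σ|x_i - y_i| = |-4 - 4| + |-10 - 10| + |-10 - 2| + |-1 - 0| = 8 + 20 + 12 + 1 = 41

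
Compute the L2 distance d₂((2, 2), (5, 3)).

√(Σ(x_i - y_i)²) = √((2 - 5)² + (2 - 3)²)
= √((-3)² + (-1)²) = √(9 + 1) = √10 ≈ 3.1623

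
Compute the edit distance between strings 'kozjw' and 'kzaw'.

Let D[i][j] be the edit distance between the first i characters of 'kozjw' and the first j characters of 'kzaw', with D[i][0] = i, D[0][j] = j, and D[i][j] = D[i-1][j-1] if the characters match, else 1 + min(D[i-1][j], D[i][j-1], D[i-1][j-1]). Filling the table (rows: prefixes of 'kozjw', columns: prefixes of 'kzaw'):
     ε  k  z  a  w
  ε  0  1  2  3  4
  k  1  0  1  2  3
  o  2  1  1  2  3
  z  3  2  1  2  3
  j  4  3  2  2  3
  w  5  4  3  3  2
The bottom-right entry gives D[5][4] = 2, so no sequence of fewer than 2 edits works. Backtracking through the table gives one optimal edit sequence (2 edits):
  kozjw → kzjw (del o @2)
  kzjw → kzaw (sub j→a @3)
Edit distance = 2.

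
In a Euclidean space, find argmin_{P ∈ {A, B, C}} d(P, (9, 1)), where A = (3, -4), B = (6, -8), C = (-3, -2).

Distances: d(A) ≈ 7.8102, d(B) ≈ 9.4868, d(C) ≈ 12.3693. Nearest: A = (3, -4) with distance 7.8102.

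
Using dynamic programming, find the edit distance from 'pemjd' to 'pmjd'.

Let D[i][j] be the edit distance between the first i characters of 'pemjd' and the first j characters of 'pmjd', with D[i][0] = i, D[0][j] = j, and D[i][j] = D[i-1][j-1] if the characters match, else 1 + min(D[i-1][j], D[i][j-1], D[i-1][j-1]). Filling the table (rows: prefixes of 'pemjd', columns: prefixes of 'pmjd'):
     ε  p  m  j  d
  ε  0  1  2  3  4
  p  1  0  1  2  3
  e  2  1  1  2  3
  m  3  2  1  2  3
  j  4  3  2  1  2
  d  5  4  3  2  1
The bottom-right entry gives D[5][4] = 1, so no sequence of fewer than 1 edit works. Backtracking through the table gives one optimal edit sequence (1 edit):
  pemjd → pmjd (del e @2)
Edit distance = 1.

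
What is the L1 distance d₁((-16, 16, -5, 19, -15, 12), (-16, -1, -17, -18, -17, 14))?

Σ|x_i - y_i| = |-16 - (-16)| + |16 - (-1)| + |-5 - (-17)| + |19 - (-18)| + |-15 - (-17)| + |12 - 14| = 0 + 17 + 12 + 37 + 2 + 2 = 70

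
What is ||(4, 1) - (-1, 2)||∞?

max(|x_i - y_i|) = max(|4 - (-1)|, |1 - 2|) = max(5, 1) = 5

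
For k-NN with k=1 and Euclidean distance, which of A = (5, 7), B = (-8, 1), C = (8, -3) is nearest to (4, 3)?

Distances: d(A) ≈ 4.1231, d(B) ≈ 12.1655, d(C) ≈ 7.2111. Nearest: A = (5, 7) with distance 4.1231.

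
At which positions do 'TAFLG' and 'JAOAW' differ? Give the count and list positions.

Differing positions: 1, 3, 4, 5. Hamming distance = 4.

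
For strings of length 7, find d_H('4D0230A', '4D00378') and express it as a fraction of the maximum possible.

Differing positions: 4, 6, 7. Hamming distance = 3. The maximum possible Hamming distance for length-7 strings is 7, so d_H/7 = 3/7 ≈ 0.4286.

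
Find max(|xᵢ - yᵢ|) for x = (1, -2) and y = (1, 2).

max(|x_i - y_i|) = max(|1 - 1|, |-2 - 2|) = max(0, 4) = 4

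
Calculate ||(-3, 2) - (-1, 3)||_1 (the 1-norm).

Σ|x_i - y_i| = |-3 - (-1)| + |2 - 3| = 2 + 1 = 3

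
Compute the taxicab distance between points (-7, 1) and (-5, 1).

Σ|x_i - y_i| = |-7 - (-5)| + |1 - 1| = 2 + 0 = 2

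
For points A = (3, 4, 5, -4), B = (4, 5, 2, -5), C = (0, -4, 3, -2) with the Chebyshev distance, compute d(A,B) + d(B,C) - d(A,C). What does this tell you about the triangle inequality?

d(A,B) = max(1, 1, 3, 1) = 3, d(B,C) = max(4, 9, 1, 3) = 9, d(A,C) = max(3, 8, 2, 2) = 8.
d(A,B) + d(B,C) - d(A,C) = 3 + 9 - 8 = 12 - 8 = 4. This is ≥ 0, so the triangle inequality holds for these points.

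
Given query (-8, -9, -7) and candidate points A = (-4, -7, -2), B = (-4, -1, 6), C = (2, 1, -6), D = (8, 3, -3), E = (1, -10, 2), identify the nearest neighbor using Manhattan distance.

Distances: d(A) = 11, d(B) = 25, d(C) = 21, d(D) = 32, d(E) = 19. Nearest: A = (-4, -7, -2) with distance 11.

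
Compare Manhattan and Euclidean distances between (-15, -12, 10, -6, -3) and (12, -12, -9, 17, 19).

L1 = |-15 - 12| + |-12 - (-12)| + |10 - (-9)| + |-6 - 17| + |-3 - 19| = 27 + 0 + 19 + 23 + 22 = 91
L2 = √(27² + 0² + 19² + 23² + 22²) = √2103 ≈ 45.8585
L1 ≥ L2 always (equality iff movement is along one axis); L1 > L2 here.
Ratio L1/L2 = 91/√2103 ≈ 1.9844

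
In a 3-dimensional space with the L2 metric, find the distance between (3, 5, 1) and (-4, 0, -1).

(Σ|x_i - y_i|^2)^(1/2) = (|3 - (-4)|^2 + |5 - 0|^2 + |1 - (-1)|^2)^(1/2)
= (7^2 + 5^2 + 2^2)^(1/2) = (49 + 25 + 4)^(1/2) = (78)^(1/2) ≈ 8.8318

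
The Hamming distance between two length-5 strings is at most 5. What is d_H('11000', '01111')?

Differing positions: 1, 3, 4, 5. Hamming distance = 4. The maximum possible Hamming distance for length-5 strings is 5, so d_H/5 = 4/5 = 0.8.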